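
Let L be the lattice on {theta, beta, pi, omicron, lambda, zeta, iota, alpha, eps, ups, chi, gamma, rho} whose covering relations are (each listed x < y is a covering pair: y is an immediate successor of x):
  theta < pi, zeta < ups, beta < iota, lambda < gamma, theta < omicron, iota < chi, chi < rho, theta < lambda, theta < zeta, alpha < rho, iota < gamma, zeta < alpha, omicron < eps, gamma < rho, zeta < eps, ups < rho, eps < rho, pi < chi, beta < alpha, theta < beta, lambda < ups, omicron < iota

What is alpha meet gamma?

beta

Common lower bounds of {alpha, gamma}: beta, theta.
The greatest among these is beta.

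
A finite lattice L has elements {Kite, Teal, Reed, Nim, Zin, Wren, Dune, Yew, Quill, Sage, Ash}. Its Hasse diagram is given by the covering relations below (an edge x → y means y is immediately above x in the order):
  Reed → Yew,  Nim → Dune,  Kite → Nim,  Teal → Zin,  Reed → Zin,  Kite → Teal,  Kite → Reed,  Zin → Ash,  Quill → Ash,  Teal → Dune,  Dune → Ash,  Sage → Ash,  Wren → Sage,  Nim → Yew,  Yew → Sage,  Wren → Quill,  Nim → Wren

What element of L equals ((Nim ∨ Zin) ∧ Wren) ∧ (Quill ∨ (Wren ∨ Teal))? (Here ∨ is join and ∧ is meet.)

Nim ∨ Zin = Ash
Ash ∧ Wren = Wren
Wren ∨ Teal = Ash
Quill ∨ Ash = Ash
Wren ∧ Ash = Wren

Wren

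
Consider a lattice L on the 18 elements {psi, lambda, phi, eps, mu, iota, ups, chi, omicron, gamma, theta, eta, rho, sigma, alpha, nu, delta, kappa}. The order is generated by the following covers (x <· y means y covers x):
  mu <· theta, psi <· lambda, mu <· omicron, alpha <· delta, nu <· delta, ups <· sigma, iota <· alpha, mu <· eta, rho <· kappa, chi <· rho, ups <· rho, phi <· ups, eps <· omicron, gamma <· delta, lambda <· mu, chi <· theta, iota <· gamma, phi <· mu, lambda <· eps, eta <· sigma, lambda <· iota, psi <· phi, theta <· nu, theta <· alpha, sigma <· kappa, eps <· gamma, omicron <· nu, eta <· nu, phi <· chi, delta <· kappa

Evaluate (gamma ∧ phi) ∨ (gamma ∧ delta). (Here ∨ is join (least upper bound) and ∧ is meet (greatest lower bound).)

gamma

gamma ∧ phi = psi
gamma ∧ delta = gamma
psi ∨ gamma = gamma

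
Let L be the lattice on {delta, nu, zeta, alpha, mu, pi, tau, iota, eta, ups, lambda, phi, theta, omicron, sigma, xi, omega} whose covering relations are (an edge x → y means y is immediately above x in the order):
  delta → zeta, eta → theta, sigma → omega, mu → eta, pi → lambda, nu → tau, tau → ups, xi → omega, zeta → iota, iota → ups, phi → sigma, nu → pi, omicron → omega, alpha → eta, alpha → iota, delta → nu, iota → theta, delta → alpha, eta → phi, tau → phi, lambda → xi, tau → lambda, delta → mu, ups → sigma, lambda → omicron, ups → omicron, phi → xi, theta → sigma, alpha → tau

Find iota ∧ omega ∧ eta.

Common lower bounds of {iota, omega, eta}: alpha, delta.
The greatest among these is alpha.

alpha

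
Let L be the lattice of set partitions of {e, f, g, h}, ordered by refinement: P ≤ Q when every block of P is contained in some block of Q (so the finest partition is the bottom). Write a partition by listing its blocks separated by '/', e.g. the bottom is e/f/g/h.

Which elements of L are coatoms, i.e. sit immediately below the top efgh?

e/fgh, ef/gh, efg/h, efh/g, eg/fh, egh/f, eh/fg

The coatoms are exactly the elements covered by efgh: e/fgh, ef/gh, efg/h, efh/g, eg/fh, egh/f, eh/fg.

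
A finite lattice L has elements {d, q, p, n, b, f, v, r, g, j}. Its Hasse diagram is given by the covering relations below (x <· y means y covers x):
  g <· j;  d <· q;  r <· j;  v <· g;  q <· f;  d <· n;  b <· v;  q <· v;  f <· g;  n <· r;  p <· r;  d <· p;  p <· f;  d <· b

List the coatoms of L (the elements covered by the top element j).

g, r

The coatoms are exactly the elements covered by j: g, r.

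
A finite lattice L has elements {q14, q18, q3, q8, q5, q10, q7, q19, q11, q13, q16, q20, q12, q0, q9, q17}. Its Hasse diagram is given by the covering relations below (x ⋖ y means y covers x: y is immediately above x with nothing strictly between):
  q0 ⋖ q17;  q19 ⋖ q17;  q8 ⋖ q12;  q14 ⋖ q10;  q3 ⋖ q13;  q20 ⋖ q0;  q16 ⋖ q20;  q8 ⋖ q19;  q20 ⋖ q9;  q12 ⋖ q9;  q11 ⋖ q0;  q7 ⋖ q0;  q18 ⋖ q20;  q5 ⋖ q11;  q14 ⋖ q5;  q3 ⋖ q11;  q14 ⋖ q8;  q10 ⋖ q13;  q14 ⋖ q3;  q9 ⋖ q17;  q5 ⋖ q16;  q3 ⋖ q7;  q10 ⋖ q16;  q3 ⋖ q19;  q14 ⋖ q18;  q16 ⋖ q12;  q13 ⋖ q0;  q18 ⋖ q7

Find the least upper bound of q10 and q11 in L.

q0

Common upper bounds of {q10, q11}: q0, q17.
The least among these is q0.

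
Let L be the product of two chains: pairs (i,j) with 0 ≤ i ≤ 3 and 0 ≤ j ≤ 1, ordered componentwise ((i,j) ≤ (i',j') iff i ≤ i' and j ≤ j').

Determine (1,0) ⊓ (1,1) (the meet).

Common lower bounds of {(1,0), (1,1)}: (0,0), (1,0).
The greatest among these is (1,0).

(1,0)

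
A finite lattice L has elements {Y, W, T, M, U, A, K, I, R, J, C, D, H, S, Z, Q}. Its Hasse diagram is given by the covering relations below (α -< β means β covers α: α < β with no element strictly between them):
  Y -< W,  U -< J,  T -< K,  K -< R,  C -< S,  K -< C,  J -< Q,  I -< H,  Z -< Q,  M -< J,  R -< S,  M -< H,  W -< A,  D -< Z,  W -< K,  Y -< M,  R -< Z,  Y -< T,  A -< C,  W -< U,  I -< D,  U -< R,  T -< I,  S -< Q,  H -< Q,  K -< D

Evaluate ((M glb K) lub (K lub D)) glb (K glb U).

M ∧ K = Y
K ∨ D = D
Y ∨ D = D
K ∧ U = W
D ∧ W = W

W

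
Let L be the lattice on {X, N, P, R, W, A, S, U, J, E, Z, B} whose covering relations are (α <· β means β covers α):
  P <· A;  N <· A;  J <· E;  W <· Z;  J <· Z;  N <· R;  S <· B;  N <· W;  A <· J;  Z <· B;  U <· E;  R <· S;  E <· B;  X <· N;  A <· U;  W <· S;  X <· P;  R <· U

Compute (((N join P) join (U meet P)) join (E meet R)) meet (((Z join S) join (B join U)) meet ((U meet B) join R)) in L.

U

N ∨ P = A
U ∧ P = P
A ∨ P = A
E ∧ R = R
A ∨ R = U
Z ∨ S = B
B ∨ U = B
B ∨ B = B
U ∧ B = U
U ∨ R = U
B ∧ U = U
U ∧ U = U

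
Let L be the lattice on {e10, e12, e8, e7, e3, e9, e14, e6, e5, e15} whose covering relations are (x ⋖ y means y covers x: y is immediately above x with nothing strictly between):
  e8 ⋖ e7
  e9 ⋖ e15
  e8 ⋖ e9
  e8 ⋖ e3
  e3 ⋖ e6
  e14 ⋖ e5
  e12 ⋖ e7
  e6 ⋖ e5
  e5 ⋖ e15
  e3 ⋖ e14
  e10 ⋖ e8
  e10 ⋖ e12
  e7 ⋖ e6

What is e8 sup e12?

e7

Common upper bounds of {e8, e12}: e15, e5, e6, e7.
The least among these is e7.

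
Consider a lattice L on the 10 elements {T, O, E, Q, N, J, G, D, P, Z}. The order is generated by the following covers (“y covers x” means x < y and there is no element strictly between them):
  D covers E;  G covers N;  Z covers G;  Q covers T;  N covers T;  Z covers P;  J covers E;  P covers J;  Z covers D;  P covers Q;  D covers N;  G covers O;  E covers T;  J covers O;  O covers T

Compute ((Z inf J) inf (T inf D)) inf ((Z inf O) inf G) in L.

T

Z ∧ J = J
T ∧ D = T
J ∧ T = T
Z ∧ O = O
O ∧ G = O
T ∧ O = T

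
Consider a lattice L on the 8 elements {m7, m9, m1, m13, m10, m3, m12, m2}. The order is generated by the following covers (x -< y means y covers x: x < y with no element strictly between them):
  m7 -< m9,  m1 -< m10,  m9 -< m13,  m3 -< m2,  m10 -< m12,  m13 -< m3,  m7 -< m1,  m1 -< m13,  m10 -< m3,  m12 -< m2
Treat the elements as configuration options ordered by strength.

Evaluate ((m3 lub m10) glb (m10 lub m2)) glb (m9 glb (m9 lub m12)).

m3 ∨ m10 = m3
m10 ∨ m2 = m2
m3 ∧ m2 = m3
m9 ∨ m12 = m2
m9 ∧ m2 = m9
m3 ∧ m9 = m9

m9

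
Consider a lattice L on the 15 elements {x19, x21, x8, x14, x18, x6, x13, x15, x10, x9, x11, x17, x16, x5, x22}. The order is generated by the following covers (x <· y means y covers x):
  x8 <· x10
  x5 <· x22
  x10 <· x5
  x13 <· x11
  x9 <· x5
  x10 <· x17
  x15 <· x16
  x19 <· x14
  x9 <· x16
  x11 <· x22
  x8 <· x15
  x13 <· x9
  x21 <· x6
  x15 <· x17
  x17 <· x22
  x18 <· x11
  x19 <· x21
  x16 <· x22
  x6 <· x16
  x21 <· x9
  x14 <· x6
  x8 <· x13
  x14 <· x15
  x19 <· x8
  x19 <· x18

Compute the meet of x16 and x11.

x13

Common lower bounds of {x16, x11}: x13, x19, x8.
The greatest among these is x13.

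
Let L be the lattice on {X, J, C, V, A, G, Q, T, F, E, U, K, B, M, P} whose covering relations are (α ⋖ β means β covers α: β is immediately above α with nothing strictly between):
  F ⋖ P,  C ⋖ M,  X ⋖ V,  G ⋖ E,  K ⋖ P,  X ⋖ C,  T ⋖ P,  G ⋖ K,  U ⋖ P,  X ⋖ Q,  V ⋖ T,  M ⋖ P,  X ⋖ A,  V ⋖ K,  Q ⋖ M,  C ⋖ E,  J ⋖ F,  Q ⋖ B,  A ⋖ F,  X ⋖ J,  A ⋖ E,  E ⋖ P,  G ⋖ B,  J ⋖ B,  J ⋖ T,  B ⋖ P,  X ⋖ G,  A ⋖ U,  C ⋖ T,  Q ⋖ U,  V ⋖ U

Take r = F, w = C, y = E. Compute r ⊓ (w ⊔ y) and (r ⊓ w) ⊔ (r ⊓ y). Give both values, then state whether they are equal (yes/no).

w ⊔ y = E, so r ⊓ (w ⊔ y) = F ⊓ E = A.
r ⊓ w = X and r ⊓ y = A, so (r ⊓ w) ⊔ (r ⊓ y) = X ⊔ A = A.
Equal: yes.

A; A; yes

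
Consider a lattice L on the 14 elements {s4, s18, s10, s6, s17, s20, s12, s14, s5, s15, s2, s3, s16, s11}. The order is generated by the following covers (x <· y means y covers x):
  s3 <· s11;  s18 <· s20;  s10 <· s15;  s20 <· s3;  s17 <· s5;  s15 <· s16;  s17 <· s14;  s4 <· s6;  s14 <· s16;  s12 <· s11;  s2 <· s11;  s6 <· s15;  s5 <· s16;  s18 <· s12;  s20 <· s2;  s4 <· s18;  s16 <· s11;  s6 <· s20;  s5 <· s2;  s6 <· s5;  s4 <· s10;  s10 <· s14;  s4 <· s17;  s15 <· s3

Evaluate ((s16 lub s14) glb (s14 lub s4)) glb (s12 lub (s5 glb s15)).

s14

s16 ∨ s14 = s16
s14 ∨ s4 = s14
s16 ∧ s14 = s14
s5 ∧ s15 = s6
s12 ∨ s6 = s11
s14 ∧ s11 = s14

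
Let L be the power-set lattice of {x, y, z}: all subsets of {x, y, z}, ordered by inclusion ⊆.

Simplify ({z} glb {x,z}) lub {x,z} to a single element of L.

{x,z}

{z} ∧ {x,z} = {z}
{z} ∨ {x,z} = {x,z}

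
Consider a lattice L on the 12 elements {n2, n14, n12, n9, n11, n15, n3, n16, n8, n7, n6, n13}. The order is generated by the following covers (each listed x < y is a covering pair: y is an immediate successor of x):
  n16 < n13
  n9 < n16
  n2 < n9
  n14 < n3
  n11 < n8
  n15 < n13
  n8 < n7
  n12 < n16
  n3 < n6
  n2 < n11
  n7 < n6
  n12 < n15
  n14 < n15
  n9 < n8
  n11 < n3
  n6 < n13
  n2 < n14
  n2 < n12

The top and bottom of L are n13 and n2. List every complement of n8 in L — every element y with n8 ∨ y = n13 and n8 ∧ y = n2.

n12, n15

Need y with n8 ∨ y = n13 and n8 ∧ y = n2.
Checking each element gives: n12, n15.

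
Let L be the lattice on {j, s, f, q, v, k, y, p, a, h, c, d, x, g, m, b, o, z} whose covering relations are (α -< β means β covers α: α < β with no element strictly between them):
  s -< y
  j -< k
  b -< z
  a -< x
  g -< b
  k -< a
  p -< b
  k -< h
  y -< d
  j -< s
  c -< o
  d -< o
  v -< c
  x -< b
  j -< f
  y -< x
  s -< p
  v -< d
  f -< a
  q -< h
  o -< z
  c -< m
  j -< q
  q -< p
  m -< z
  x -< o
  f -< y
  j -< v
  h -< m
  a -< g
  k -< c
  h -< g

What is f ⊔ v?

d

Common upper bounds of {f, v}: d, o, z.
The least among these is d.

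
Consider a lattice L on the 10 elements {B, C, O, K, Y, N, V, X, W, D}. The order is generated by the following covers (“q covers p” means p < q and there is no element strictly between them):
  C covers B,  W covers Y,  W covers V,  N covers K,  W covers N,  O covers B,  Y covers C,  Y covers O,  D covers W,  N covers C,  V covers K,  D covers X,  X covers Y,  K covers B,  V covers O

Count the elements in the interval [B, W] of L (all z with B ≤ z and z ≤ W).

8

The interval [B, W] = {B, C, K, N, O, V, W, Y}, which has 8 elements.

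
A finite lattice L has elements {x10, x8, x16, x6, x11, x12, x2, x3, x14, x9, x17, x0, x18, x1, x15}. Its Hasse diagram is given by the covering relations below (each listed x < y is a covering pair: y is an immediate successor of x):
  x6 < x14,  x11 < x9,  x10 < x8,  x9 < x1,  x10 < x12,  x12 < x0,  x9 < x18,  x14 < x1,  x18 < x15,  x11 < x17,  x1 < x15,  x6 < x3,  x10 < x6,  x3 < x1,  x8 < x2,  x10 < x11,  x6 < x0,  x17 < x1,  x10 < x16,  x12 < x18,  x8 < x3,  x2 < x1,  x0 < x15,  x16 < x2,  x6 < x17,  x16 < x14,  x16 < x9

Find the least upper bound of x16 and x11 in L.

x9

Common upper bounds of {x16, x11}: x1, x15, x18, x9.
The least among these is x9.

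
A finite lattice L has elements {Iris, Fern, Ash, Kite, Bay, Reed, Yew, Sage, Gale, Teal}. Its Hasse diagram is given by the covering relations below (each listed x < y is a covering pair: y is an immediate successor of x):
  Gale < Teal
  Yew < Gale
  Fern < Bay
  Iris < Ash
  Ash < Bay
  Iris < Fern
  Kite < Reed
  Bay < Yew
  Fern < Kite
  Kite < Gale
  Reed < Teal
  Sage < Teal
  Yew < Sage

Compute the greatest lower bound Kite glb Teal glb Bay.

Common lower bounds of {Kite, Teal, Bay}: Fern, Iris.
The greatest among these is Fern.

Fern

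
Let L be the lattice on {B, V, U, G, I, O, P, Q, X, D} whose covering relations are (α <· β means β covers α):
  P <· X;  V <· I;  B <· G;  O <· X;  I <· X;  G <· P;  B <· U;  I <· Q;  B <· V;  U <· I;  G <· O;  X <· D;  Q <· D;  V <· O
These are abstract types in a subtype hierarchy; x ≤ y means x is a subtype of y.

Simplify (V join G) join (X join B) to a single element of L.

V ∨ G = O
X ∨ B = X
O ∨ X = X

X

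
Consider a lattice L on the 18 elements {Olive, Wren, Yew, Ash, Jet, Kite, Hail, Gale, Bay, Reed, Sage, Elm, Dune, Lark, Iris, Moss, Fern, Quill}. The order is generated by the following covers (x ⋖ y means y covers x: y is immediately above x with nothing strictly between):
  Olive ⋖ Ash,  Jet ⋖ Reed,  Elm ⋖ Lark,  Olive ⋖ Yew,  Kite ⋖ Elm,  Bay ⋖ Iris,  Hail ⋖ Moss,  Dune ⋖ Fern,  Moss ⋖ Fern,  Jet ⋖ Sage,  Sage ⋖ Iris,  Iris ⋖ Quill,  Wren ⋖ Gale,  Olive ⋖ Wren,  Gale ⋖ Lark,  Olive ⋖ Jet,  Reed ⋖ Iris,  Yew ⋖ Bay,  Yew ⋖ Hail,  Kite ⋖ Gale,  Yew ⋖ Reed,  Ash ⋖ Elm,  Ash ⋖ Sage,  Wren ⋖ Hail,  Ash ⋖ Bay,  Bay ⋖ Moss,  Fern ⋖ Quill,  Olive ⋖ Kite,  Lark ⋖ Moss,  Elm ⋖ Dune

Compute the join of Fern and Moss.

Fern

Common upper bounds of {Fern, Moss}: Fern, Quill.
The least among these is Fern.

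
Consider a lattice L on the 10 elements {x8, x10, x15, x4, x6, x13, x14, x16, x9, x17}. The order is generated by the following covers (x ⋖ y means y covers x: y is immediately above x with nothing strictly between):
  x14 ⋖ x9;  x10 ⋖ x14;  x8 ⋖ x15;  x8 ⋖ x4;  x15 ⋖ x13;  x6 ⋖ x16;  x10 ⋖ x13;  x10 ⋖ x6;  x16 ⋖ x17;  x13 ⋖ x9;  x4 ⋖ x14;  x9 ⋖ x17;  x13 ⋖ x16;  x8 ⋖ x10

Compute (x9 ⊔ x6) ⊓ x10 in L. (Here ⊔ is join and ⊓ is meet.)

x9 ∨ x6 = x17
x17 ∧ x10 = x10

x10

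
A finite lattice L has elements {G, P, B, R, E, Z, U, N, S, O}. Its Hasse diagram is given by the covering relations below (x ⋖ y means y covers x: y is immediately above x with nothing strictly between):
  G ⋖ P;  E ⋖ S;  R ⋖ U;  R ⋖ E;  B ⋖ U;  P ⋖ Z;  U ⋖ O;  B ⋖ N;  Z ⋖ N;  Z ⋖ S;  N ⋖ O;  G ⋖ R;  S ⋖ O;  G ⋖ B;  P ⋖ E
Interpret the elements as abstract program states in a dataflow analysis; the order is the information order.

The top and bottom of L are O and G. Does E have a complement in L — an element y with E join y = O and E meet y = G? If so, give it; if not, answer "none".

Need y with E ∨ y = O and E ∧ y = G.
Checking each element gives: B.

B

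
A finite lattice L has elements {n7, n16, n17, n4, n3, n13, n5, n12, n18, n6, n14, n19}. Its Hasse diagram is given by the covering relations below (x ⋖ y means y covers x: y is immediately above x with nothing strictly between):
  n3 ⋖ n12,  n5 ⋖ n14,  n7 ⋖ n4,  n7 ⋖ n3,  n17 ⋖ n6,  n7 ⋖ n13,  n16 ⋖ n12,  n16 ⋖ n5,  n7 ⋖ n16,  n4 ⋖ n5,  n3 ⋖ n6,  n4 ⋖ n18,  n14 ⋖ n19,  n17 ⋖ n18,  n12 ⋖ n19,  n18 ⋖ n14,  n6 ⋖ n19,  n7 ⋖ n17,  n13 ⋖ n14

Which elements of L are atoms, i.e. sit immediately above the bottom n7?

n13, n16, n17, n3, n4

The atoms are exactly the elements that cover n7: n13, n16, n17, n3, n4.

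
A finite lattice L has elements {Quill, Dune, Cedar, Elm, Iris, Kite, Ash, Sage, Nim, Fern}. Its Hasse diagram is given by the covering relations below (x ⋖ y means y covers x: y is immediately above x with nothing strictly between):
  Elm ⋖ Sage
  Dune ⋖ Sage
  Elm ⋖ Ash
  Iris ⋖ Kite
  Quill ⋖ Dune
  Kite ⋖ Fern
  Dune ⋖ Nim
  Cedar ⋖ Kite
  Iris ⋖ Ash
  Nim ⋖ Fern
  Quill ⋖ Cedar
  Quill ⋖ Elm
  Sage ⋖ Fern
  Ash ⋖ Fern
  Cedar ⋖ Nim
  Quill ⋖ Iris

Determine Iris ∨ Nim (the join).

Common upper bounds of {Iris, Nim}: Fern.
The least among these is Fern.

Fern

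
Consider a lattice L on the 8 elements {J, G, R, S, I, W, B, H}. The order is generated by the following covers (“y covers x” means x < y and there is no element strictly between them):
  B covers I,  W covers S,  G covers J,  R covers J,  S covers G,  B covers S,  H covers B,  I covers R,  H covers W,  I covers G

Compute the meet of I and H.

I

Common lower bounds of {I, H}: G, I, J, R.
The greatest among these is I.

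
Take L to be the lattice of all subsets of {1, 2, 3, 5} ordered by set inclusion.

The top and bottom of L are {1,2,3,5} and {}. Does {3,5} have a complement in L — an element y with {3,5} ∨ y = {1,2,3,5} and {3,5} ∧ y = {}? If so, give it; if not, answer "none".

Need y with {3,5} ∨ y = {1,2,3,5} and {3,5} ∧ y = {}.
Checking each element gives: {1,2}.

{1,2}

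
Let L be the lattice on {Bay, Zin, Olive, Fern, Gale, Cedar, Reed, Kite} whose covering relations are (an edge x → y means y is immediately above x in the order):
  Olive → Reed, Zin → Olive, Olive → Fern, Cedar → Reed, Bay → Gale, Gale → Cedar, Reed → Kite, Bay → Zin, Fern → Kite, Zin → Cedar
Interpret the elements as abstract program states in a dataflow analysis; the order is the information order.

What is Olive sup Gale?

Common upper bounds of {Olive, Gale}: Kite, Reed.
The least among these is Reed.

Reed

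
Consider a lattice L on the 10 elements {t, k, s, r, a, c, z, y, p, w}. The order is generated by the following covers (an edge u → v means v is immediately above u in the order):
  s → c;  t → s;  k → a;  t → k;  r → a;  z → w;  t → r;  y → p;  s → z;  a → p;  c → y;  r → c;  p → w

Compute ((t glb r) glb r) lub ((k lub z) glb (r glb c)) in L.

t ∧ r = t
t ∧ r = t
k ∨ z = w
r ∧ c = r
w ∧ r = r
t ∨ r = r

r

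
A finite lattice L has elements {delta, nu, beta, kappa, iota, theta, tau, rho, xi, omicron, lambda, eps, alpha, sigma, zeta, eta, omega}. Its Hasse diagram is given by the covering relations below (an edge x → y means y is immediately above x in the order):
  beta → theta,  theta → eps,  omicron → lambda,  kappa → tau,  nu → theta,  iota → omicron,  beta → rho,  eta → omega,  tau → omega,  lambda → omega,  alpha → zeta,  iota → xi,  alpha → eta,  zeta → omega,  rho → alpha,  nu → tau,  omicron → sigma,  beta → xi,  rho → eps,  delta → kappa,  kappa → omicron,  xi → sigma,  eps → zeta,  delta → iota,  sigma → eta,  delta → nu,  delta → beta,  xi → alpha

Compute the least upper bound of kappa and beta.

sigma

Common upper bounds of {kappa, beta}: eta, omega, sigma.
The least among these is sigma.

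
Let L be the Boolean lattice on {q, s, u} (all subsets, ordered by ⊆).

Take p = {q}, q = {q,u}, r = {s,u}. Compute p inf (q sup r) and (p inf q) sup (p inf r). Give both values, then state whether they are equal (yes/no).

q sup r = {q,s,u}, so p inf (q sup r) = {q} inf {q,s,u} = {q}.
p inf q = {q} and p inf r = ∅, so (p inf q) sup (p inf r) = {q} sup ∅ = {q}.
Equal: yes.

{q}; {q}; yes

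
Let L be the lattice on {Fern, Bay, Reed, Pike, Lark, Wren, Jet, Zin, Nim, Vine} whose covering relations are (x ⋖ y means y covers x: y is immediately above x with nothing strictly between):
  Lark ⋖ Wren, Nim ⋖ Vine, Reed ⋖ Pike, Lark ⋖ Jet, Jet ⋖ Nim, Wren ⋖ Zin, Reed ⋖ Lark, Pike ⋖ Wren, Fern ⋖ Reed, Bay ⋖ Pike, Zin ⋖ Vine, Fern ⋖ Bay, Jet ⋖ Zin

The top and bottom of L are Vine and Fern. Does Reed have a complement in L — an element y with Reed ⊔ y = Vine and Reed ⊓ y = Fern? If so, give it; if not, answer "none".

none

For every candidate y, either Reed ∨ y ≠ Vine or Reed ∧ y ≠ Fern; no complement exists.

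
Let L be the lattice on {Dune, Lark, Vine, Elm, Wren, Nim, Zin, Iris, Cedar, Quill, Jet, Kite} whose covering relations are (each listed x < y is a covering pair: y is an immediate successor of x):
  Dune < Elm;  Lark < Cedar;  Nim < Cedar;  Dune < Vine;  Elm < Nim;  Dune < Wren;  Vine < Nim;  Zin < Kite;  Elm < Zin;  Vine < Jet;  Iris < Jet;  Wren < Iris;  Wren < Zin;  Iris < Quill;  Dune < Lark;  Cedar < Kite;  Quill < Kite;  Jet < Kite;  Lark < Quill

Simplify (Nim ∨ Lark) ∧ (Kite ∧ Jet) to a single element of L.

Vine

Nim ∨ Lark = Cedar
Kite ∧ Jet = Jet
Cedar ∧ Jet = Vine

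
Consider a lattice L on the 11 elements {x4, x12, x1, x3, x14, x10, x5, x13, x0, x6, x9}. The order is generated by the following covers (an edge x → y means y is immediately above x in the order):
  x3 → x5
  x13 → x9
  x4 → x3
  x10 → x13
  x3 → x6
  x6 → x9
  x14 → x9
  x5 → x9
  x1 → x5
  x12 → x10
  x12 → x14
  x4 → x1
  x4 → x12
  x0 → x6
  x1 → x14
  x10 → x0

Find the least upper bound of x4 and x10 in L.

Common upper bounds of {x4, x10}: x0, x10, x13, x6, x9.
The least among these is x10.

x10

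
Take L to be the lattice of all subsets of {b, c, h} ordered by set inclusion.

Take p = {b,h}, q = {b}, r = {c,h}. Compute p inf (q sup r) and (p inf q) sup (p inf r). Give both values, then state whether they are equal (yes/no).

q sup r = {b,c,h}, so p inf (q sup r) = {b,h} inf {b,c,h} = {b,h}.
p inf q = {b} and p inf r = {h}, so (p inf q) sup (p inf r) = {b} sup {h} = {b,h}.
Equal: yes.

{b,h}; {b,h}; yes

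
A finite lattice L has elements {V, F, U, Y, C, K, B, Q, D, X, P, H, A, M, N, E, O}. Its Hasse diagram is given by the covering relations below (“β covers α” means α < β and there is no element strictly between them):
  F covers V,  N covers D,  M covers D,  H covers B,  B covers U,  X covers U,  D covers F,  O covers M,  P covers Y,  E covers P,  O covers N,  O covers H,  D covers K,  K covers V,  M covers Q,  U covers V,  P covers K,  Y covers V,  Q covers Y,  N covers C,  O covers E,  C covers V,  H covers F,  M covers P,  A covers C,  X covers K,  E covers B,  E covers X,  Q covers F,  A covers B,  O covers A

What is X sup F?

O

Common upper bounds of {X, F}: O.
The least among these is O.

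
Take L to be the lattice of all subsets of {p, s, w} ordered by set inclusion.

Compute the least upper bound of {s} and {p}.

{p,s}

Under ⊆, join is union: {s} ∪ {p} = {p,s}.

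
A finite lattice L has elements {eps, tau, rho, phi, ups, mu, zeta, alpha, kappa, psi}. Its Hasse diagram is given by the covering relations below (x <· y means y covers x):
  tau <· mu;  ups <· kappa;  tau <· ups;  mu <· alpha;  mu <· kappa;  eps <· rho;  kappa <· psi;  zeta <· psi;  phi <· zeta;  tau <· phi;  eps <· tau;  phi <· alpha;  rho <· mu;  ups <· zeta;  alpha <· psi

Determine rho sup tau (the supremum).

mu

Common upper bounds of {rho, tau}: alpha, kappa, mu, psi.
The least among these is mu.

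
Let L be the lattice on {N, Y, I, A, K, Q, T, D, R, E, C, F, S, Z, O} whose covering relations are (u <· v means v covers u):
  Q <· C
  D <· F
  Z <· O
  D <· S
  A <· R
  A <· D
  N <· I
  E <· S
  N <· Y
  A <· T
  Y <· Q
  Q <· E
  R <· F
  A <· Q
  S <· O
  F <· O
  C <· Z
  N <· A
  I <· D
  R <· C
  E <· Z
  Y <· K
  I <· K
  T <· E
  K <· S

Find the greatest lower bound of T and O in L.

T

Common lower bounds of {T, O}: A, N, T.
The greatest among these is T.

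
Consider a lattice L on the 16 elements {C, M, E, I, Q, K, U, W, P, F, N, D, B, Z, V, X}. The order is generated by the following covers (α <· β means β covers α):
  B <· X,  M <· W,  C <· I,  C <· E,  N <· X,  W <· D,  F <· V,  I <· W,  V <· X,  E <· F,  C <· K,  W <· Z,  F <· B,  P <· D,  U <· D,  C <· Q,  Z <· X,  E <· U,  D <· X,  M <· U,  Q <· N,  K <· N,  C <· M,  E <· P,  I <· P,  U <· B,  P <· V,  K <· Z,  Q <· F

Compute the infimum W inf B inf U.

Common lower bounds of {W, B, U}: C, M.
The greatest among these is M.

M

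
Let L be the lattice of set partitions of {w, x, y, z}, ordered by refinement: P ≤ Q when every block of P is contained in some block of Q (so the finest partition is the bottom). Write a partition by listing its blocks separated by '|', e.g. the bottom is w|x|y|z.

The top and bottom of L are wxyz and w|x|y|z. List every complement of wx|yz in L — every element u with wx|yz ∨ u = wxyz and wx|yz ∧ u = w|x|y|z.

Need u with wx|yz ∨ u = wxyz and wx|yz ∧ u = w|x|y|z.
Checking each element gives: wy|xz, wy|x|z, wz|xy, wz|x|y, w|xy|z, w|xz|y.

wy|xz, wy|x|z, wz|xy, wz|x|y, w|xy|z, w|xz|y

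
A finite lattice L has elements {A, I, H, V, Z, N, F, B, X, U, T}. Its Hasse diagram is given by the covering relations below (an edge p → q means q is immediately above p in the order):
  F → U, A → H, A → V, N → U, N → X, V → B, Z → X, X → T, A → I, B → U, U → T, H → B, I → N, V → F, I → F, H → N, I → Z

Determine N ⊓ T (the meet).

Common lower bounds of {N, T}: A, H, I, N.
The greatest among these is N.

N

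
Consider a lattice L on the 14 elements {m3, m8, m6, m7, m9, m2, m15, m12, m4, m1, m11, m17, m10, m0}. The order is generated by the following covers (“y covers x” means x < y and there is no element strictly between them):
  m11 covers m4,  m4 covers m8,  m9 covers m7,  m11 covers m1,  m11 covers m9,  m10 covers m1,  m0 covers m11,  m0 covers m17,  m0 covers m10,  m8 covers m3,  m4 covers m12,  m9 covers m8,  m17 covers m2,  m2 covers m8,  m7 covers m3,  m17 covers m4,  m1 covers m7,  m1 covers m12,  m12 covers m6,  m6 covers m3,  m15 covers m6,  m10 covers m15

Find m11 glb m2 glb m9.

Common lower bounds of {m11, m2, m9}: m3, m8.
The greatest among these is m8.

m8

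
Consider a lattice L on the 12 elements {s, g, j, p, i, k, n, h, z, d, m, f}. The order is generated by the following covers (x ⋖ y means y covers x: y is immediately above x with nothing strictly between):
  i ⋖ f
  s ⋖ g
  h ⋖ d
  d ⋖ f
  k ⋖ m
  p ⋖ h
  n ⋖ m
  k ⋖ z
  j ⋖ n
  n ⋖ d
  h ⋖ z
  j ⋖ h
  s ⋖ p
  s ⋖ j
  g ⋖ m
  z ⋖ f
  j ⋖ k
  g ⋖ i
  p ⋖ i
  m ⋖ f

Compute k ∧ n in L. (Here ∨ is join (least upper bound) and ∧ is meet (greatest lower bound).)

k ∧ n = j

j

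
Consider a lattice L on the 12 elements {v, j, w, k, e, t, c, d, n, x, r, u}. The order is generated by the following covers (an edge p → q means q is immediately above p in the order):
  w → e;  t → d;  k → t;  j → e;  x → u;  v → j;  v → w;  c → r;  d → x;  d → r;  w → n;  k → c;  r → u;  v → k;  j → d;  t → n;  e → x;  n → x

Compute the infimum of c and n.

k

Common lower bounds of {c, n}: k, v.
The greatest among these is k.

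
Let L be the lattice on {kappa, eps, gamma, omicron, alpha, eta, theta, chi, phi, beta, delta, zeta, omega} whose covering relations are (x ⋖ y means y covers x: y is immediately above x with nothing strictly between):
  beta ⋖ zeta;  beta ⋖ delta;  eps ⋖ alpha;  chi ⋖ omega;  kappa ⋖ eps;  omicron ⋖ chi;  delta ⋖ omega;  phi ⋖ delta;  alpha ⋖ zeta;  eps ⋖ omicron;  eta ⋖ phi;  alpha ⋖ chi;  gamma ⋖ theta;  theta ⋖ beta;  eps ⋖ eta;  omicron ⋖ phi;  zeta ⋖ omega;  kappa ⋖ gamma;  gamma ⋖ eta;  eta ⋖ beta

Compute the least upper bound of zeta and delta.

omega

Common upper bounds of {zeta, delta}: omega.
The least among these is omega.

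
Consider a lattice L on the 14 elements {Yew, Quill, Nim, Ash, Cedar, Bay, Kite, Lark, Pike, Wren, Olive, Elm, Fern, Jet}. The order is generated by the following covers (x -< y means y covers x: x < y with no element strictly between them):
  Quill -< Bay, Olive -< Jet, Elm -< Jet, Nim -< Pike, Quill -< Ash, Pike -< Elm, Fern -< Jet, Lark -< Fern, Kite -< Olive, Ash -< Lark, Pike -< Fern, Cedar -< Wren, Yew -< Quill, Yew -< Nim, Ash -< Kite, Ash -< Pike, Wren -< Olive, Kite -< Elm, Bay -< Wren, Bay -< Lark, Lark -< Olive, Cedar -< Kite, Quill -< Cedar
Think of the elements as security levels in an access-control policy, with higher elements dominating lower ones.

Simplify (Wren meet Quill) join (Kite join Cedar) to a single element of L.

Wren ∧ Quill = Quill
Kite ∨ Cedar = Kite
Quill ∨ Kite = Kite

Kite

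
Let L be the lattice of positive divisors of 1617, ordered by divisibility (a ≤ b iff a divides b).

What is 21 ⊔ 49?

In the divisibility order, the join is the least common multiple: lcm(21, 49) = 147.

147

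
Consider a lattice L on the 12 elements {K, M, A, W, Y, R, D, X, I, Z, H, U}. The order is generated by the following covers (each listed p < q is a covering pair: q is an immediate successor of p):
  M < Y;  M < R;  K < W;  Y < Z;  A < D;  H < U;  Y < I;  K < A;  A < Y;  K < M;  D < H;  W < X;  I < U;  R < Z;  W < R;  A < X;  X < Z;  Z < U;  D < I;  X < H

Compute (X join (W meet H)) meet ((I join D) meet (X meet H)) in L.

A

W ∧ H = W
X ∨ W = X
I ∨ D = I
X ∧ H = X
I ∧ X = A
X ∧ A = A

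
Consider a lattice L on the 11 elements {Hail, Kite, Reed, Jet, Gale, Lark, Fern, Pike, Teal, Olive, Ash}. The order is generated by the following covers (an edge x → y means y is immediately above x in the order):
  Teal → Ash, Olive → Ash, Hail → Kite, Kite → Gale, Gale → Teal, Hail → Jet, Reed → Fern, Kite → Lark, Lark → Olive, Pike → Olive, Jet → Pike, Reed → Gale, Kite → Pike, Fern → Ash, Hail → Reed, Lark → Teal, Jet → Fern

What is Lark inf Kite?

Kite

Common lower bounds of {Lark, Kite}: Hail, Kite.
The greatest among these is Kite.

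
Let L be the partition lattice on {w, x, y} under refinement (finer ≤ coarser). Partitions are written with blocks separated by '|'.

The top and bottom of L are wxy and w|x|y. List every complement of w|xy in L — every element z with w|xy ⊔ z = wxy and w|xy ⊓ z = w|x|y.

wx|y, wy|x

Need z with w|xy ∨ z = wxy and w|xy ∧ z = w|x|y.
Checking each element gives: wx|y, wy|x.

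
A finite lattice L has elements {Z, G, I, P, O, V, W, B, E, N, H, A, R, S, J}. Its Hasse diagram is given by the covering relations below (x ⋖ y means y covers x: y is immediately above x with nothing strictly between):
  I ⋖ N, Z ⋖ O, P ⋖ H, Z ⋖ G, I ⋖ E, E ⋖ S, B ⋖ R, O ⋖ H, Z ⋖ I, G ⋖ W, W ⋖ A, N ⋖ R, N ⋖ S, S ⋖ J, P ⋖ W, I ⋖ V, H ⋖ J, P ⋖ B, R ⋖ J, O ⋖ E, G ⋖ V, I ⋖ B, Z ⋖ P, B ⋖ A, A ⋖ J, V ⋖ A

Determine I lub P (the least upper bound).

B

Common upper bounds of {I, P}: A, B, J, R.
The least among these is B.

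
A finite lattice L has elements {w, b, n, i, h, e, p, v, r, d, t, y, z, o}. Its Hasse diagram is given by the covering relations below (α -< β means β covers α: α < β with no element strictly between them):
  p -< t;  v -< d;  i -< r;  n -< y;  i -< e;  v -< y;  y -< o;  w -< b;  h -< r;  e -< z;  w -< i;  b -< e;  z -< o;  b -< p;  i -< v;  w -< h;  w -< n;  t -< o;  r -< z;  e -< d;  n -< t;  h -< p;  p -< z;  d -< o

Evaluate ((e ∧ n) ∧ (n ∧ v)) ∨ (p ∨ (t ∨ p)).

t

e ∧ n = w
n ∧ v = w
w ∧ w = w
t ∨ p = t
p ∨ t = t
w ∨ t = t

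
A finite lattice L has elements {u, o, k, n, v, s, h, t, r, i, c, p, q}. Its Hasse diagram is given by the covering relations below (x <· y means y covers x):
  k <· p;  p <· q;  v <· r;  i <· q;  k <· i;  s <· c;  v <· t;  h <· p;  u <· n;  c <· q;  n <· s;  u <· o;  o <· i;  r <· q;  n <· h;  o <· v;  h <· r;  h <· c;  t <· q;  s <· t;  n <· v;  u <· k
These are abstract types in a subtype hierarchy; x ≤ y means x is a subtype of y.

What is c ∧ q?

Common lower bounds of {c, q}: c, h, n, s, u.
The greatest among these is c.

c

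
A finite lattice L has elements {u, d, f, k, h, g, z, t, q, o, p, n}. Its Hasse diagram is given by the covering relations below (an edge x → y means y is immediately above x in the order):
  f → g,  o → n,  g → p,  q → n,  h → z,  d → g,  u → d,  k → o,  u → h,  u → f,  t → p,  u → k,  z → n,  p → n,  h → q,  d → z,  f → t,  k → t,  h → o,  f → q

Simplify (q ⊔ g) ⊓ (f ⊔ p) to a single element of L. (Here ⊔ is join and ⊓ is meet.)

q ∨ g = n
f ∨ p = p
n ∧ p = p

p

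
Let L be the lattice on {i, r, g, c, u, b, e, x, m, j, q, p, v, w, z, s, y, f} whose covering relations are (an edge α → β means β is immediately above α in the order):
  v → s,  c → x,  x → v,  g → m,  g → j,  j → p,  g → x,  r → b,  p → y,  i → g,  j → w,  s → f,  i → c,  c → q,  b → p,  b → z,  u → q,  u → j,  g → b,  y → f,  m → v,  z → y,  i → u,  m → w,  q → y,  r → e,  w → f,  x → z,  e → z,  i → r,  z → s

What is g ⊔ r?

b

Common upper bounds of {g, r}: b, f, p, s, y, z.
The least among these is b.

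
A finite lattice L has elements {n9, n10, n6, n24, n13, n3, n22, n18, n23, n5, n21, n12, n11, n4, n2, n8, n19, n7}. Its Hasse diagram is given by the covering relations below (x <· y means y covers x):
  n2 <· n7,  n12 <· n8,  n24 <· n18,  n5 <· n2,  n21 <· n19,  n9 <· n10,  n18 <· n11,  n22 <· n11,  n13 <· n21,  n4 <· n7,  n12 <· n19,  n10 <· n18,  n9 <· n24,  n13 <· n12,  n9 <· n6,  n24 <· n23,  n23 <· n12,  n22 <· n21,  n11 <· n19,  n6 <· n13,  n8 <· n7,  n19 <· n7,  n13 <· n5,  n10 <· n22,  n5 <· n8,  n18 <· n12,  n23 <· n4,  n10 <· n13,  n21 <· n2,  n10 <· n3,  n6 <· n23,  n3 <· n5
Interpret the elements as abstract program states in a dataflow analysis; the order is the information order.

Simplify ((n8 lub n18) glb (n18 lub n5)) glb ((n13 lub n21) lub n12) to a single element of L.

n8 ∨ n18 = n8
n18 ∨ n5 = n8
n8 ∧ n8 = n8
n13 ∨ n21 = n21
n21 ∨ n12 = n19
n8 ∧ n19 = n12

n12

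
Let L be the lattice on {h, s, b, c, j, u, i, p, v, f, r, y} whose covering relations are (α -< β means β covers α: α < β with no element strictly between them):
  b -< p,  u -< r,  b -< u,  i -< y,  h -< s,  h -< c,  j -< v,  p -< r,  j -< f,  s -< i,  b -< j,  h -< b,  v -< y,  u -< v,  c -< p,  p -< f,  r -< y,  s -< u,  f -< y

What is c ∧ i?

h

Common lower bounds of {c, i}: h.
The greatest among these is h.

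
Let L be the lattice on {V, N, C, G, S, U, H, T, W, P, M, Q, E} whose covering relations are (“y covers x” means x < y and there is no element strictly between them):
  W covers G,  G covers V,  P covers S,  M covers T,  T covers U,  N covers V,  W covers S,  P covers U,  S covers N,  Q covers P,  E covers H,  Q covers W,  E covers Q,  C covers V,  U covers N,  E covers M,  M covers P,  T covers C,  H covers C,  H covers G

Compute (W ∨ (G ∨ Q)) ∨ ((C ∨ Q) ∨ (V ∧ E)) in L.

E

G ∨ Q = Q
W ∨ Q = Q
C ∨ Q = E
V ∧ E = V
E ∨ V = E
Q ∨ E = E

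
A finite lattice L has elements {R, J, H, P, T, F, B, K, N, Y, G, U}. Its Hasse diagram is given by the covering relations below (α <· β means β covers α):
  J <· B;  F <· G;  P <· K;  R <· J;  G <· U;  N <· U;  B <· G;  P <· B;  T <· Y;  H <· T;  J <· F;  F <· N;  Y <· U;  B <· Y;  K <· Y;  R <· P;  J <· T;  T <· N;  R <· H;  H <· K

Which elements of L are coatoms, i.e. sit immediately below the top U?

The coatoms are exactly the elements covered by U: G, N, Y.

G, N, Y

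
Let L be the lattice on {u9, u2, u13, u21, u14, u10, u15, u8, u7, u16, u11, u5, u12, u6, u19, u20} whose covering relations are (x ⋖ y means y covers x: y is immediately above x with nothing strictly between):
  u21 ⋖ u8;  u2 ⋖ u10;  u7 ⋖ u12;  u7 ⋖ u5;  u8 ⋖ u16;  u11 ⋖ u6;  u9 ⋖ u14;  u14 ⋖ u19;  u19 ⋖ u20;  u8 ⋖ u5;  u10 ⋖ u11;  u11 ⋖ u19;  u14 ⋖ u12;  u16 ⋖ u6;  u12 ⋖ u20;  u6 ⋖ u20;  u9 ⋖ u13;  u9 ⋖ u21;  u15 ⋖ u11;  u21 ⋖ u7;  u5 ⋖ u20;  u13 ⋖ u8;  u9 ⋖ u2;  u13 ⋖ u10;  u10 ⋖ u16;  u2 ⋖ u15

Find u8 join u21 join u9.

Common upper bounds of {u8, u21, u9}: u16, u20, u5, u6, u8.
The least among these is u8.

u8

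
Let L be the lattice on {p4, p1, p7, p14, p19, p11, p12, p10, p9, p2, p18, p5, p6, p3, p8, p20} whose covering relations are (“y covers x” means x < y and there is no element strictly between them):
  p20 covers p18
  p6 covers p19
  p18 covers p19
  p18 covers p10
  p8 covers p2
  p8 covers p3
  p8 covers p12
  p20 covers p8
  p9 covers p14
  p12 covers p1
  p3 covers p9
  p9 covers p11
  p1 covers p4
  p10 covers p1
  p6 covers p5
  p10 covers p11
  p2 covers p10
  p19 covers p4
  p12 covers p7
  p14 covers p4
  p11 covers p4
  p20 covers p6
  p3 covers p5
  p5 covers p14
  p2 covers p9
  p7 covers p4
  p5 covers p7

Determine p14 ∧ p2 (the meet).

p14

Common lower bounds of {p14, p2}: p14, p4.
The greatest among these is p14.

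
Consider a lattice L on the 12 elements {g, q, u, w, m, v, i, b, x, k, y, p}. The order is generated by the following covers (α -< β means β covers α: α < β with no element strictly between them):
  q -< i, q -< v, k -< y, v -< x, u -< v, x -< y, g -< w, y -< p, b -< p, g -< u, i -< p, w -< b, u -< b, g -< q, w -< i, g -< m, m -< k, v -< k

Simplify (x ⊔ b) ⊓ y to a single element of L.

x ∨ b = p
p ∧ y = y

y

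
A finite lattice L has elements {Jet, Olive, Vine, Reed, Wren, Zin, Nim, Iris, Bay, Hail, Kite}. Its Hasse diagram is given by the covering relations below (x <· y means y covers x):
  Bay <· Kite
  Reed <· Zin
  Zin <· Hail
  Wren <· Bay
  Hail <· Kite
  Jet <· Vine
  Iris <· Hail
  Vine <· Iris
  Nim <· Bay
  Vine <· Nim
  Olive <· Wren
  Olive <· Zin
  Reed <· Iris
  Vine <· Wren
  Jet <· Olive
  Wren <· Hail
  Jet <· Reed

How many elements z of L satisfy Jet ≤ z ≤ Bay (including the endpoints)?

6

The interval [Jet, Bay] = {Bay, Jet, Nim, Olive, Vine, Wren}, which has 6 elements.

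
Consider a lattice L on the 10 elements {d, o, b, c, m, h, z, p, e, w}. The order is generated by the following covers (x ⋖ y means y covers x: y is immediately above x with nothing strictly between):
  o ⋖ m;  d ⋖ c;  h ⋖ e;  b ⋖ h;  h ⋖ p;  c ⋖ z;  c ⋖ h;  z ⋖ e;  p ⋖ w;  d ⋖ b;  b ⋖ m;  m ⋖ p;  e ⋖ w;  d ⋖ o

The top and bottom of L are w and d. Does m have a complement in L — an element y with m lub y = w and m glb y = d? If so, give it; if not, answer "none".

Need y with m ∨ y = w and m ∧ y = d.
Checking each element gives: z.

z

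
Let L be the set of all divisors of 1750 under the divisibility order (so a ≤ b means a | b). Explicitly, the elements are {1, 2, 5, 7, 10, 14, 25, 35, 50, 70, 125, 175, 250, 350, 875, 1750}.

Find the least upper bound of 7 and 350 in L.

In the divisibility order, the join is the least common multiple: lcm(7, 350) = 350.

350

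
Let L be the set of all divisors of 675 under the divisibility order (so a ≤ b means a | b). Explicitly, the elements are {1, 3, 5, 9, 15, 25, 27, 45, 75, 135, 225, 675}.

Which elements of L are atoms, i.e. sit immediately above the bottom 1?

The atoms are exactly the elements that cover 1: 3, 5.

3, 5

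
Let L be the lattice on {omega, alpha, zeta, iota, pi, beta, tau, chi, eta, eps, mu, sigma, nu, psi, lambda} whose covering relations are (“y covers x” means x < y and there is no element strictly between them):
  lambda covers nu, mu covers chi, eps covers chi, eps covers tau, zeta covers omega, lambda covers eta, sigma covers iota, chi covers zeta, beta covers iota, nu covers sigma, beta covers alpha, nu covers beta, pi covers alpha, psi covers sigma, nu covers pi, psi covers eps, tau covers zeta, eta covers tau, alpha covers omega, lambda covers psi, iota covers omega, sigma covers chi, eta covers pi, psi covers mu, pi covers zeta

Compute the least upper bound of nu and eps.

lambda

Common upper bounds of {nu, eps}: lambda.
The least among these is lambda.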